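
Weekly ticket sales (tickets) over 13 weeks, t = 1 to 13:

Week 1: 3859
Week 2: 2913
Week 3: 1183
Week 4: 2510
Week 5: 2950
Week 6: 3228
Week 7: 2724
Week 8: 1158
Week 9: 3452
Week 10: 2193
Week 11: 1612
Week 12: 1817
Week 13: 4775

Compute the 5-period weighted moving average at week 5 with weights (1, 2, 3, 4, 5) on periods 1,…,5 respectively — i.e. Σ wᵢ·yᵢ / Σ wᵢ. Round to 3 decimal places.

2534.933

Weighted sum: 1·3859 + 2·2913 + 3·1183 + 4·2510 + 5·2950 = 3859 + 5826 + 3549 + 10040 + 14750 = 38024
Weight total: 1 + 2 + 3 + 4 + 5 = 15
WMA = 38024 / 15 = 2534.933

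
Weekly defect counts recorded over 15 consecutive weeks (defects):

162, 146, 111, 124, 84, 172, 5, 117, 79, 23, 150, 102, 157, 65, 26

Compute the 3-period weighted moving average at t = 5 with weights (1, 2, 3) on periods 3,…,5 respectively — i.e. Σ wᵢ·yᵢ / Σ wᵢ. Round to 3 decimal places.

Weighted sum: 1·111 + 2·124 + 3·84 = 111 + 248 + 252 = 611
Weight total: 1 + 2 + 3 = 6
WMA = 611 / 6 = 101.833

101.833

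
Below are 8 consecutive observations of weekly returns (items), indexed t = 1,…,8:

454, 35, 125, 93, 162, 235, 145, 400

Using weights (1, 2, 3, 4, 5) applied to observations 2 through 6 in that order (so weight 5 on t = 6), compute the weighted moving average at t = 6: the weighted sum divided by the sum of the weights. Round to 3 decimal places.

159.133

Weighted sum: 1·35 + 2·125 + 3·93 + 4·162 + 5·235 = 35 + 250 + 279 + 648 + 1175 = 2387
Weight total: 1 + 2 + 3 + 4 + 5 = 15
WMA = 2387 / 15 = 159.133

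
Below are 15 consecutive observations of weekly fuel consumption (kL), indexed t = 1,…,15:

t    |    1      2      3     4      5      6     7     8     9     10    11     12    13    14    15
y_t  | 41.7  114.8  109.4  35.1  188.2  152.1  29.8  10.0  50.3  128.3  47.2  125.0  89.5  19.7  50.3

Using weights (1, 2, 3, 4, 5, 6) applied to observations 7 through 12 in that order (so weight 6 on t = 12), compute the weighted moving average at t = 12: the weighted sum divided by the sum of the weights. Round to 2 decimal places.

80.95

Weighted sum: 1·29.8 + 2·10.0 + 3·50.3 + 4·128.3 + 5·47.2 + 6·125.0 = 29.8 + 20.0 + 150.9 + 513.2 + 236.0 + 750.0 = 1699.9
Weight total: 1 + 2 + 3 + 4 + 5 + 6 = 21
WMA = 1699.9 / 21 = 80.95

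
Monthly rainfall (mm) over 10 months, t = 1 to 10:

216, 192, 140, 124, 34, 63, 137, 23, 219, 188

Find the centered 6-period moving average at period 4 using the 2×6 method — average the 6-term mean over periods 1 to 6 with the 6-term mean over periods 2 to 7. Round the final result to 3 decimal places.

Sum over 1–6: 216 + 192 + 140 + 124 + 34 + 63 = 769
Sum over 2–7: 192 + 140 + 124 + 34 + 63 + 137 = 690
CMA at t=4 = (769 + 690) / (2·6) = 1459 / 12 = 121.583

121.583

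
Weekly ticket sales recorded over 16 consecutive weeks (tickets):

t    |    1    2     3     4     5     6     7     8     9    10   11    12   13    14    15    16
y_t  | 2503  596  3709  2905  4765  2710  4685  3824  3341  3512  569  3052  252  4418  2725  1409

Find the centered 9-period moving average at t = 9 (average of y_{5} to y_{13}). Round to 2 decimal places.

Sum of periods 5–13: 4765 + 2710 + 4685 + 3824 + 3341 + 3512 + 569 + 3052 + 252 = 26710
Divide by 9: 26710 / 9 = 2967.78

2967.78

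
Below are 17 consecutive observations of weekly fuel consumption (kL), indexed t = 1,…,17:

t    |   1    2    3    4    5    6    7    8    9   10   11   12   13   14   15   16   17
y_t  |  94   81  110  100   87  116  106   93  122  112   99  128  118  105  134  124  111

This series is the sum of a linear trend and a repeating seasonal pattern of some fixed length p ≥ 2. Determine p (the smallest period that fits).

3

First differences y_{t+1} − y_t: -13, 29, -10, -13, 29, -10, -13, 29, …
The difference pattern repeats every 3 terms and not for any smaller step, so p = 3.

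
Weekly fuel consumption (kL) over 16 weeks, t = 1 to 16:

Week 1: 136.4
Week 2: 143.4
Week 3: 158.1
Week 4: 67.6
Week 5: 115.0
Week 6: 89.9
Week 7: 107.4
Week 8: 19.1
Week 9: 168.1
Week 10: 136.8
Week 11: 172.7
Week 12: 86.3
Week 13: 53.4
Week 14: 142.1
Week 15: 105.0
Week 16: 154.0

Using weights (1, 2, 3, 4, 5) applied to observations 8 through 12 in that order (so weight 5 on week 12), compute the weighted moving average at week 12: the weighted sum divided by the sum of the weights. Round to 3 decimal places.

Weighted sum: 1·19.1 + 2·168.1 + 3·136.8 + 4·172.7 + 5·86.3 = 19.1 + 336.2 + 410.4 + 690.8 + 431.5 = 1888.0
Weight total: 1 + 2 + 3 + 4 + 5 = 15
WMA = 1888.0 / 15 = 125.867

125.867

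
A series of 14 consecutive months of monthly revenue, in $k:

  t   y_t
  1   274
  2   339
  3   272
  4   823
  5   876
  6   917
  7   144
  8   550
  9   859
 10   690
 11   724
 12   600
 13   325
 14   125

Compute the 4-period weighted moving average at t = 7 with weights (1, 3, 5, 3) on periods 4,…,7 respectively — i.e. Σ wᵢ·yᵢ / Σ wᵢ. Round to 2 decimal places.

Weighted sum: 1·823 + 3·876 + 5·917 + 3·144 = 823 + 2628 + 4585 + 432 = 8468
Weight total: 1 + 3 + 5 + 3 = 12
WMA = 8468 / 12 = 705.67

705.67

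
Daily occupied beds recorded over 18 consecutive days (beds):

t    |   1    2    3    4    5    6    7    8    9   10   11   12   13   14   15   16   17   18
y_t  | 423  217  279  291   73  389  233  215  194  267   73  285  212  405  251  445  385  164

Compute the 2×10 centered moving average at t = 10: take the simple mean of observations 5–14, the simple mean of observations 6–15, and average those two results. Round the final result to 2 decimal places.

243.50

Sum over 5–14: 73 + 389 + 233 + 215 + 194 + 267 + 73 + 285 + 212 + 405 = 2346
Sum over 6–15: 389 + 233 + 215 + 194 + 267 + 73 + 285 + 212 + 405 + 251 = 2524
CMA at t=10 = (2346 + 2524) / (2·10) = 4870 / 20 = 243.50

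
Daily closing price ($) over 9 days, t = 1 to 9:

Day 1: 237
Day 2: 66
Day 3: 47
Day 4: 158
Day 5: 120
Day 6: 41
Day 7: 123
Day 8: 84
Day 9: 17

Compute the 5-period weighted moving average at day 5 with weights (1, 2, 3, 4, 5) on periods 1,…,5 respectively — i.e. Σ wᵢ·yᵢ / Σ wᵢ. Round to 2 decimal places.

116.13

Weighted sum: 1·237 + 2·66 + 3·47 + 4·158 + 5·120 = 237 + 132 + 141 + 632 + 600 = 1742
Weight total: 1 + 2 + 3 + 4 + 5 = 15
WMA = 1742 / 15 = 116.13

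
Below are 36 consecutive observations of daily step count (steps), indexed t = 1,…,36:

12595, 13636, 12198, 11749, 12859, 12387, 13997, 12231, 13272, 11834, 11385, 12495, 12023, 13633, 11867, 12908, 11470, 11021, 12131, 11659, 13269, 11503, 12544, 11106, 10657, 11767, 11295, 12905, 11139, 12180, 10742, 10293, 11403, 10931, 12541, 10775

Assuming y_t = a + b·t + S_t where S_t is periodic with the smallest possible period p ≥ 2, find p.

First differences y_{t+1} − y_t: 1041, -1438, -449, 1110, -472, 1610, -1766, 1041, -1438, -449, 1110, -472, 1610, -1766, 1041, -1438, …
The difference pattern repeats every 7 terms and not for any smaller step, so p = 7.

7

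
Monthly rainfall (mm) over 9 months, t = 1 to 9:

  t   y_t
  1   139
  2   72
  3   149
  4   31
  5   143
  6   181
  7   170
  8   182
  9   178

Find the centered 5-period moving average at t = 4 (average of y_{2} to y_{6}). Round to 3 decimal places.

Sum of periods 2–6: 72 + 149 + 31 + 143 + 181 = 576
Divide by 5: 576 / 5 = 115.200

115.200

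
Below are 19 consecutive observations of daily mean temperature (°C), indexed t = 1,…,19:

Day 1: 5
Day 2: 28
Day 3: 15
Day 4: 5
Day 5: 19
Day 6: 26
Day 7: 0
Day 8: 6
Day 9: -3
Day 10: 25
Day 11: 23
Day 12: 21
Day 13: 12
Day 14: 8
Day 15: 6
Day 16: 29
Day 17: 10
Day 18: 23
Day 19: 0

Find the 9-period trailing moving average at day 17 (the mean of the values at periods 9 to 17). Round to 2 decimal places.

14.56

Sum of periods 9–17: (-3) + 25 + 23 + 21 + 12 + 8 + 6 + 29 + 10 = 131
Divide by 9: 131 / 9 = 14.56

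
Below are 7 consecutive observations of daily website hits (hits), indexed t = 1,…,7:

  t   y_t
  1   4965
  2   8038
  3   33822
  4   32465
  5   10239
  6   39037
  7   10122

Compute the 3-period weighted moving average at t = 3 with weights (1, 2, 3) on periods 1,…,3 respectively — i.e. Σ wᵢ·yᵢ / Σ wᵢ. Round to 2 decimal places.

20417.83

Weighted sum: 1·4965 + 2·8038 + 3·33822 = 4965 + 16076 + 101466 = 122507
Weight total: 1 + 2 + 3 = 6
WMA = 122507 / 6 = 20417.83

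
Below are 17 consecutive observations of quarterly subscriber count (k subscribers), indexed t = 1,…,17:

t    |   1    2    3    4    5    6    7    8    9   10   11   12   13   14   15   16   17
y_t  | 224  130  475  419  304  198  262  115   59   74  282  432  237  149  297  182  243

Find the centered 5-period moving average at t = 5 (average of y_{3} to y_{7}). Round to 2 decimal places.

331.60

Sum of periods 3–7: 475 + 419 + 304 + 198 + 262 = 1658
Divide by 5: 1658 / 5 = 331.60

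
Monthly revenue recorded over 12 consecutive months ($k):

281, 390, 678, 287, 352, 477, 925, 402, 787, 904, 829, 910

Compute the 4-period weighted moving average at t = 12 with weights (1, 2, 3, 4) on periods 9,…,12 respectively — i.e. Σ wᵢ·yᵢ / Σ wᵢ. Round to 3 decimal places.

Weighted sum: 1·787 + 2·904 + 3·829 + 4·910 = 787 + 1808 + 2487 + 3640 = 8722
Weight total: 1 + 2 + 3 + 4 = 10
WMA = 8722 / 10 = 872.200

872.200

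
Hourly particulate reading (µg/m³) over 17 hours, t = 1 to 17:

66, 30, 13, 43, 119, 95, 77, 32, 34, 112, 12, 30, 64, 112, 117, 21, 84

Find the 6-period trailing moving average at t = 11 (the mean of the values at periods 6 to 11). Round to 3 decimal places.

Sum of periods 6–11: 95 + 77 + 32 + 34 + 112 + 12 = 362
Divide by 6: 362 / 6 = 60.333

60.333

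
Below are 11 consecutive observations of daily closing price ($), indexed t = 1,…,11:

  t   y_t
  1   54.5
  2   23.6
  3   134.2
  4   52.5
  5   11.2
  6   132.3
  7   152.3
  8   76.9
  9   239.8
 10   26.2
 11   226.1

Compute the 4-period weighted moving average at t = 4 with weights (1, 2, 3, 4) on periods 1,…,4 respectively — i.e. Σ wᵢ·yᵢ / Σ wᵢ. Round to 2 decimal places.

71.43

Weighted sum: 1·54.5 + 2·23.6 + 3·134.2 + 4·52.5 = 54.5 + 47.2 + 402.6 + 210.0 = 714.3
Weight total: 1 + 2 + 3 + 4 = 10
WMA = 714.3 / 10 = 71.43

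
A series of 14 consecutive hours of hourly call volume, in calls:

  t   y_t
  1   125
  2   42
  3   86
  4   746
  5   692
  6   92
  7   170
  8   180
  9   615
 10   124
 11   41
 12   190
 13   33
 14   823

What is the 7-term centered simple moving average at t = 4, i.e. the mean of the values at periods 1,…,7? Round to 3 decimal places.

Sum of periods 1–7: 125 + 42 + 86 + 746 + 692 + 92 + 170 = 1953
Divide by 7: 1953 / 7 = 279.000

279.000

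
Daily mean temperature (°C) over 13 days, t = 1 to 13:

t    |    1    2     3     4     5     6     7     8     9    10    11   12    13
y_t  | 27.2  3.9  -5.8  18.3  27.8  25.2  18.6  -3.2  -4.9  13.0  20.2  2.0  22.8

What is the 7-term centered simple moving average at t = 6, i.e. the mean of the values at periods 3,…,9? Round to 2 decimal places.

10.86

Sum of periods 3–9: (-5.8) + 18.3 + 27.8 + 25.2 + 18.6 + (-3.2) + (-4.9) = 76.0
Divide by 7: 76.0 / 7 = 10.86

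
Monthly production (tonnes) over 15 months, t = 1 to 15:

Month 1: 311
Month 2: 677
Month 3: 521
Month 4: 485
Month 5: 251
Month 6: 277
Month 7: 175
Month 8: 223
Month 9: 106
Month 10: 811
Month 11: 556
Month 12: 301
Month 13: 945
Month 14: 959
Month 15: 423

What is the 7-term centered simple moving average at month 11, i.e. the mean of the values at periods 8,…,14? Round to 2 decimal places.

557.29

Sum of periods 8–14: 223 + 106 + 811 + 556 + 301 + 945 + 959 = 3901
Divide by 7: 3901 / 7 = 557.29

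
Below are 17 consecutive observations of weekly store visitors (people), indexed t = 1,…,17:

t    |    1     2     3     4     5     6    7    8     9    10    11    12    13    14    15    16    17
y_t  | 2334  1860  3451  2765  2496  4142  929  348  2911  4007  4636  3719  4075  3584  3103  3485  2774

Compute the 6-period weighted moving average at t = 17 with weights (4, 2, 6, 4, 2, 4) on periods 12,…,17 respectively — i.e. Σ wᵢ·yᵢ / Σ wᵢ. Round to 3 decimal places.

3409.455

Weighted sum: 4·3719 + 2·4075 + 6·3584 + 4·3103 + 2·3485 + 4·2774 = 14876 + 8150 + 21504 + 12412 + 6970 + 11096 = 75008
Weight total: 4 + 2 + 6 + 4 + 2 + 4 = 22
WMA = 75008 / 22 = 3409.455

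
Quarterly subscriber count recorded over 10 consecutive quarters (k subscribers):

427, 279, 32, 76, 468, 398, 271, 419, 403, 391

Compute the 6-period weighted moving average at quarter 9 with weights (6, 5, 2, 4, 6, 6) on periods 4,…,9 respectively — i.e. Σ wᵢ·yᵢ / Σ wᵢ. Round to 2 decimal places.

331.31

Weighted sum: 6·76 + 5·468 + 2·398 + 4·271 + 6·419 + 6·403 = 456 + 2340 + 796 + 1084 + 2514 + 2418 = 9608
Weight total: 6 + 5 + 2 + 4 + 6 + 6 = 29
WMA = 9608 / 29 = 331.31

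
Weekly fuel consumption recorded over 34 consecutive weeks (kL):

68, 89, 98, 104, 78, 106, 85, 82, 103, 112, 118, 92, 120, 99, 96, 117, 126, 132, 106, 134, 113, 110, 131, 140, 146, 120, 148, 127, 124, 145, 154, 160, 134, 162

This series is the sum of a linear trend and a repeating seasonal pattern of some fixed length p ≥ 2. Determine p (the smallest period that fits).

First differences y_{t+1} − y_t: 21, 9, 6, -26, 28, -21, -3, 21, 9, 6, -26, 28, -21, -3, 21, 9, …
The difference pattern repeats every 7 terms and not for any smaller step, so p = 7.

7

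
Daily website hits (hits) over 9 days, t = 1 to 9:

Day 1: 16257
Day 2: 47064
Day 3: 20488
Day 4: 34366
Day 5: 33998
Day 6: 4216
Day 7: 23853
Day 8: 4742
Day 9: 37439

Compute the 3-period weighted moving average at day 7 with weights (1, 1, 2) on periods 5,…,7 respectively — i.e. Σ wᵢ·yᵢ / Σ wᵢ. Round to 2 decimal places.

21480.00

Weighted sum: 1·33998 + 1·4216 + 2·23853 = 33998 + 4216 + 47706 = 85920
Weight total: 1 + 1 + 2 = 4
WMA = 85920 / 4 = 21480.00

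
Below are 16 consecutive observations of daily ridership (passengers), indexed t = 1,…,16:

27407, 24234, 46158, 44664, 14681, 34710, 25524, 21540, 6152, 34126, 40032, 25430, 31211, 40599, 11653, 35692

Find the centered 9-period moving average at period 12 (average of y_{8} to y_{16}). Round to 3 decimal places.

Sum of periods 8–16: 21540 + 6152 + 34126 + 40032 + 25430 + 31211 + 40599 + 11653 + 35692 = 246435
Divide by 9: 246435 / 9 = 27381.667

27381.667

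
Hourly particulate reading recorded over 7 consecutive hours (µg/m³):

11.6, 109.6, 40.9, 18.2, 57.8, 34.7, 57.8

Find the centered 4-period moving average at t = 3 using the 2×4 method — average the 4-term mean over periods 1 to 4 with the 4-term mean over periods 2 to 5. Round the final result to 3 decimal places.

Sum over 1–4: 11.6 + 109.6 + 40.9 + 18.2 = 180.3
Sum over 2–5: 109.6 + 40.9 + 18.2 + 57.8 = 226.5
CMA at t=3 = (180.3 + 226.5) / (2·4) = 406.8 / 8 = 50.850

50.850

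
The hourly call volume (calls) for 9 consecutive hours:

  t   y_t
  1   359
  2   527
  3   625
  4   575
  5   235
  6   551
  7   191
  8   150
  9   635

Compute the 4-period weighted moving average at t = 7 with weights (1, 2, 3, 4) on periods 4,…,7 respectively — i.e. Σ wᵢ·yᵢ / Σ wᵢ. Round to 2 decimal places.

346.20

Weighted sum: 1·575 + 2·235 + 3·551 + 4·191 = 575 + 470 + 1653 + 764 = 3462
Weight total: 1 + 2 + 3 + 4 = 10
WMA = 3462 / 10 = 346.20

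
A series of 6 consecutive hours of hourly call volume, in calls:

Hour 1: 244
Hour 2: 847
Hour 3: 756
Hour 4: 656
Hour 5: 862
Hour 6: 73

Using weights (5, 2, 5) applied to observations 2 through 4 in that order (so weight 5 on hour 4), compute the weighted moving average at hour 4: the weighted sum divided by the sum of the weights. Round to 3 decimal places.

752.250

Weighted sum: 5·847 + 2·756 + 5·656 = 4235 + 1512 + 3280 = 9027
Weight total: 5 + 2 + 5 = 12
WMA = 9027 / 12 = 752.250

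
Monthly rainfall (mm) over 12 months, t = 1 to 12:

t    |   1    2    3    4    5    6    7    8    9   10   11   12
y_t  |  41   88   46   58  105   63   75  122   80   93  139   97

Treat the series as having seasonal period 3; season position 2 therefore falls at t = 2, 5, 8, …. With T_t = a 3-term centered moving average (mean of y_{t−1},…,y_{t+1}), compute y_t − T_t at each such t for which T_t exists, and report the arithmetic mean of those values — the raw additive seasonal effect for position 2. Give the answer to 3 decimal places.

Season position 2 occurs at t = 2, 5, 8, 11 (where T_t is defined).
t=2: T_2 = 58.33333; y_2 − T_2 = 88 − 58.33333 = 29.66667
t=5: T_5 = 75.33333; y_5 − T_5 = 105 − 75.33333 = 29.66667
t=8: T_8 = 92.33333; y_8 − T_8 = 122 − 92.33333 = 29.66667
t=11: T_11 = 109.66667; y_11 − T_11 = 139 − 109.66667 = 29.33333
Mean deviation: (29.66667 + 29.66667 + 29.66667 + 29.33333) / 4 = 29.583

29.583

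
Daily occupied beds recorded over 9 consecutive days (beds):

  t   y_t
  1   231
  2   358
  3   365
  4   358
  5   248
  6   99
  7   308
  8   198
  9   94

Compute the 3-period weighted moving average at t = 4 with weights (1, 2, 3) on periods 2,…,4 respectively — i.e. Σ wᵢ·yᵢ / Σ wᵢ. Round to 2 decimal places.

Weighted sum: 1·358 + 2·365 + 3·358 = 358 + 730 + 1074 = 2162
Weight total: 1 + 2 + 3 = 6
WMA = 2162 / 6 = 360.33

360.33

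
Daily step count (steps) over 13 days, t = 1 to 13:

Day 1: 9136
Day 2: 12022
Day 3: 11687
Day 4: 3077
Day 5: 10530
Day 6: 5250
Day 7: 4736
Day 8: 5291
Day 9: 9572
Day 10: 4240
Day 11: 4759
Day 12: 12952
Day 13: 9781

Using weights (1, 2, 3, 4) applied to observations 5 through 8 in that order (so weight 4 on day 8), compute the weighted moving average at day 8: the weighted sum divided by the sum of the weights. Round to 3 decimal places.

5640.200

Weighted sum: 1·10530 + 2·5250 + 3·4736 + 4·5291 = 10530 + 10500 + 14208 + 21164 = 56402
Weight total: 1 + 2 + 3 + 4 = 10
WMA = 56402 / 10 = 5640.200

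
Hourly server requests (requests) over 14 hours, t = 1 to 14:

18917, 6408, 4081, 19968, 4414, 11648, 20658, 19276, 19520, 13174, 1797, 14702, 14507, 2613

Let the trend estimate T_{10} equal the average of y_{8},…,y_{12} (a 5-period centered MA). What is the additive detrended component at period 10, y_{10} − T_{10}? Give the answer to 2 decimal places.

-519.80

Trend T_10 = (19276 + 19520 + 13174 + 1797 + 14702) / 5 = 68469/5 = 13693.8000
Detrended value: 13174 − 13693.8000 = -519.80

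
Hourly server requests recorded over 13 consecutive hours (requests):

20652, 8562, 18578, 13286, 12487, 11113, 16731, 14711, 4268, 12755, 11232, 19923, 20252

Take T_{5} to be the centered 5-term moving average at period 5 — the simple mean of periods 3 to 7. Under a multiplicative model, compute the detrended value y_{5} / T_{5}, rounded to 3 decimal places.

0.865

Trend T_5 = (18578 + 13286 + 12487 + 11113 + 16731) / 5 = 72195/5 = 14439.00000
Ratio to trend: 12487 / 14439.00000 = 0.865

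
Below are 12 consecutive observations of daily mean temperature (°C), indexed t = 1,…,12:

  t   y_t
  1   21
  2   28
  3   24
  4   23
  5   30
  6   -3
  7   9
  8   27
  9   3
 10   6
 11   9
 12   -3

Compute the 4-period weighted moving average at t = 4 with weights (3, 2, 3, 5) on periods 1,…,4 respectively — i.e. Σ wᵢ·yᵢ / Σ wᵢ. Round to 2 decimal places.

Weighted sum: 3·21 + 2·28 + 3·24 + 5·23 = 63 + 56 + 72 + 115 = 306
Weight total: 3 + 2 + 3 + 5 = 13
WMA = 306 / 13 = 23.54

23.54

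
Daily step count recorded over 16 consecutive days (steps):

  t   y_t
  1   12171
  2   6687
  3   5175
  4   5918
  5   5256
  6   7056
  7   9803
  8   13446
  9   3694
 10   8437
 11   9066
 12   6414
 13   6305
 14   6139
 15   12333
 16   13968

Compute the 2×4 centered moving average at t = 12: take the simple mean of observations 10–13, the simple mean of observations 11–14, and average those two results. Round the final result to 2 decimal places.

7268.25

Sum over 10–13: 8437 + 9066 + 6414 + 6305 = 30222
Sum over 11–14: 9066 + 6414 + 6305 + 6139 = 27924
CMA at t=12 = (30222 + 27924) / (2·4) = 58146 / 8 = 7268.25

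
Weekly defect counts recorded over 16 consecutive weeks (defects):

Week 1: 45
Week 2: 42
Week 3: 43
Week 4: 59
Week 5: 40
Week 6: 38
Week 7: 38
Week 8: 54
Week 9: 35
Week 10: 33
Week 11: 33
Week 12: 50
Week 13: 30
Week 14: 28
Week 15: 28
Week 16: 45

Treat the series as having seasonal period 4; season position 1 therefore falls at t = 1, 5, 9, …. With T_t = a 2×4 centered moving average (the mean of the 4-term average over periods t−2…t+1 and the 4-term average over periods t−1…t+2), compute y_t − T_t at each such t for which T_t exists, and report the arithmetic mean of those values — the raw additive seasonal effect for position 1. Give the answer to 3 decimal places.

-4.458

Season position 1 occurs at t = 5, 9, 13 (where T_t is defined).
t=5: T_5 = 44.37500; y_5 − T_5 = 40 − 44.37500 = -4.37500
t=9: T_9 = 39.37500; y_9 − T_9 = 35 − 39.37500 = -4.37500
t=13: T_13 = 34.62500; y_13 − T_13 = 30 − 34.62500 = -4.62500
Mean deviation: (-4.37500 + -4.37500 + -4.62500) / 3 = -4.458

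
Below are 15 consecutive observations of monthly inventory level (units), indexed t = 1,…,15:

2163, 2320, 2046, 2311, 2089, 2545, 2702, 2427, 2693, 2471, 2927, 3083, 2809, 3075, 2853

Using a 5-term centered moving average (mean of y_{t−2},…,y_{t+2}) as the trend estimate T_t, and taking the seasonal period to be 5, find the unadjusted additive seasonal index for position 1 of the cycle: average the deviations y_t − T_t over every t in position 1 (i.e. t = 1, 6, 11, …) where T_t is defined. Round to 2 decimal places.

Season position 1 occurs at t = 6, 11 (where T_t is defined).
t=6: T_6 = 2414.8000; y_6 − T_6 = 2545 − 2414.8000 = 130.2000
t=11: T_11 = 2796.6000; y_11 − T_11 = 2927 − 2796.6000 = 130.4000
Mean deviation: (130.2000 + 130.4000) / 2 = 130.30

130.30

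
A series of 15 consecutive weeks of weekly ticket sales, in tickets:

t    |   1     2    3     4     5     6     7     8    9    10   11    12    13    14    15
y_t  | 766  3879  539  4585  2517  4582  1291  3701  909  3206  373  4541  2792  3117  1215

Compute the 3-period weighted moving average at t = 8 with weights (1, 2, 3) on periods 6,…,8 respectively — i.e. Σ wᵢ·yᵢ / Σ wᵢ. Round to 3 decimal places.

3044.500

Weighted sum: 1·4582 + 2·1291 + 3·3701 = 4582 + 2582 + 11103 = 18267
Weight total: 1 + 2 + 3 = 6
WMA = 18267 / 6 = 3044.500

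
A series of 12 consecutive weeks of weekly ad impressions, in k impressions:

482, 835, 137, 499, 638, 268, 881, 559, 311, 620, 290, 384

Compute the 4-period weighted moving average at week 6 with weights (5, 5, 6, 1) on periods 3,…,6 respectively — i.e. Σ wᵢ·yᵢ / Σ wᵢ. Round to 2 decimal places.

Weighted sum: 5·137 + 5·499 + 6·638 + 1·268 = 685 + 2495 + 3828 + 268 = 7276
Weight total: 5 + 5 + 6 + 1 = 17
WMA = 7276 / 17 = 428.00

428.00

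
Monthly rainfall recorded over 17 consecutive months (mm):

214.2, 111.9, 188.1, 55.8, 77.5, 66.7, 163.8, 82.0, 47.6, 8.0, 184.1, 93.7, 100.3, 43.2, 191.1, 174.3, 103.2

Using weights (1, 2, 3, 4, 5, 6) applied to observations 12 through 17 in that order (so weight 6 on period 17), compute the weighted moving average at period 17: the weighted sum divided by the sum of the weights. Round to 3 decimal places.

Weighted sum: 1·93.7 + 2·100.3 + 3·43.2 + 4·191.1 + 5·174.3 + 6·103.2 = 93.7 + 200.6 + 129.6 + 764.4 + 871.5 + 619.2 = 2679.0
Weight total: 1 + 2 + 3 + 4 + 5 + 6 = 21
WMA = 2679.0 / 21 = 127.571

127.571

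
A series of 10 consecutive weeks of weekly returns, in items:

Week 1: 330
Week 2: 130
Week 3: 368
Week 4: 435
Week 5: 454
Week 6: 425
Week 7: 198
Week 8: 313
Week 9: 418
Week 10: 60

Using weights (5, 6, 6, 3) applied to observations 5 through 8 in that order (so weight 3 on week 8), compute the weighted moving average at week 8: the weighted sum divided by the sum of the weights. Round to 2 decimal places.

347.35

Weighted sum: 5·454 + 6·425 + 6·198 + 3·313 = 2270 + 2550 + 1188 + 939 = 6947
Weight total: 5 + 6 + 6 + 3 = 20
WMA = 6947 / 20 = 347.35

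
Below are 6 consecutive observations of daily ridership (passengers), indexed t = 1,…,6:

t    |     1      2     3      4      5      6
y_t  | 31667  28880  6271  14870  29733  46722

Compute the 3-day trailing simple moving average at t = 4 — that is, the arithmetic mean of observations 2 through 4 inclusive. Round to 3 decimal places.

16673.667

Sum of periods 2–4: 28880 + 6271 + 14870 = 50021
Divide by 3: 50021 / 3 = 16673.667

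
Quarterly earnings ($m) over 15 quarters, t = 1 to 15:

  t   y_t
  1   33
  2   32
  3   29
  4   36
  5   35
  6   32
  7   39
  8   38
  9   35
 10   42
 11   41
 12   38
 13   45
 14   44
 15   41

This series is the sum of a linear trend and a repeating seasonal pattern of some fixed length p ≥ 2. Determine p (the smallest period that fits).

3

First differences y_{t+1} − y_t: -1, -3, 7, -1, -3, 7, -1, -3, …
The difference pattern repeats every 3 terms and not for any smaller step, so p = 3.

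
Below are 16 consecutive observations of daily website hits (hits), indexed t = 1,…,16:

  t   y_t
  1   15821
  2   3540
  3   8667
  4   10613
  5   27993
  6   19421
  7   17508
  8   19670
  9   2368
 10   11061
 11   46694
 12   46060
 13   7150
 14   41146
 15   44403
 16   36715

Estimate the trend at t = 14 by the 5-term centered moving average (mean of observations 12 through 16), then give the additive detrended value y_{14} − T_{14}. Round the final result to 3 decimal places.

6051.200

Trend T_14 = (46060 + 7150 + 41146 + 44403 + 36715) / 5 = 175474/5 = 35094.80000
Detrended value: 41146 − 35094.80000 = 6051.200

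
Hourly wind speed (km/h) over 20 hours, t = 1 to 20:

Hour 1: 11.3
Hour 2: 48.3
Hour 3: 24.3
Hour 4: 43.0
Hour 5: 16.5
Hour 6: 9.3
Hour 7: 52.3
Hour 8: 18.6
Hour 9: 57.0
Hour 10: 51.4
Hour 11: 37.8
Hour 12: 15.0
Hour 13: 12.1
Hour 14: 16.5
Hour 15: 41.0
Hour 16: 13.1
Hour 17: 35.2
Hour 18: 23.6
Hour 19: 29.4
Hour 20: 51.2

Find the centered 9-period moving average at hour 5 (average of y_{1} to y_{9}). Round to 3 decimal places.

Sum of periods 1–9: 11.3 + 48.3 + 24.3 + 43.0 + 16.5 + 9.3 + 52.3 + 18.6 + 57.0 = 280.6
Divide by 9: 280.6 / 9 = 31.178

31.178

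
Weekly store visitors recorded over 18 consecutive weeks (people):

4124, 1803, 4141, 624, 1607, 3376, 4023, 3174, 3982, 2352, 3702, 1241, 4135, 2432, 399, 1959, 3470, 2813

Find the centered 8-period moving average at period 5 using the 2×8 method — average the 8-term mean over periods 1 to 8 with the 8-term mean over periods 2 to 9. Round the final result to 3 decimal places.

Sum over 1–8: 4124 + 1803 + 4141 + 624 + 1607 + 3376 + 4023 + 3174 = 22872
Sum over 2–9: 1803 + 4141 + 624 + 1607 + 3376 + 4023 + 3174 + 3982 = 22730
CMA at t=5 = (22872 + 22730) / (2·8) = 45602 / 16 = 2850.125

2850.125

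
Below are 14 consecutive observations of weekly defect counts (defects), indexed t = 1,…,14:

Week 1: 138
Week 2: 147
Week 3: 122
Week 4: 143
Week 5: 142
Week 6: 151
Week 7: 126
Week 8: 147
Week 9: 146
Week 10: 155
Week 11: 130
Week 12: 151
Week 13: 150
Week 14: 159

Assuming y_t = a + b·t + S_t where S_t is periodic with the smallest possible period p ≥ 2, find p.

4

First differences y_{t+1} − y_t: 9, -25, 21, -1, 9, -25, 21, -1, 9, -25, …
The difference pattern repeats every 4 terms and not for any smaller step, so p = 4.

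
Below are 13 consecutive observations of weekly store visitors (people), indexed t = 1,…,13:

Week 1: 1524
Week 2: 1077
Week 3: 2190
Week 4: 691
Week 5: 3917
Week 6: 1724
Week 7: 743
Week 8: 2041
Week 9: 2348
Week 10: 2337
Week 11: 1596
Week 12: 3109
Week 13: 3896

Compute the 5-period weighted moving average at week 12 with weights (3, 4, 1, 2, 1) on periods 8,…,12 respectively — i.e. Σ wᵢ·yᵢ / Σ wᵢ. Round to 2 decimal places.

Weighted sum: 3·2041 + 4·2348 + 1·2337 + 2·1596 + 1·3109 = 6123 + 9392 + 2337 + 3192 + 3109 = 24153
Weight total: 3 + 4 + 1 + 2 + 1 = 11
WMA = 24153 / 11 = 2195.73

2195.73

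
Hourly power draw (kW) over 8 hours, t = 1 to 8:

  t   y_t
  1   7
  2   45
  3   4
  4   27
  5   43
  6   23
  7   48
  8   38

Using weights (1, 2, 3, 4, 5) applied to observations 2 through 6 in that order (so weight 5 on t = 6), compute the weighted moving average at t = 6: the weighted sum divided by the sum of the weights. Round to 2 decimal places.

28.07

Weighted sum: 1·45 + 2·4 + 3·27 + 4·43 + 5·23 = 45 + 8 + 81 + 172 + 115 = 421
Weight total: 1 + 2 + 3 + 4 + 5 = 15
WMA = 421 / 15 = 28.07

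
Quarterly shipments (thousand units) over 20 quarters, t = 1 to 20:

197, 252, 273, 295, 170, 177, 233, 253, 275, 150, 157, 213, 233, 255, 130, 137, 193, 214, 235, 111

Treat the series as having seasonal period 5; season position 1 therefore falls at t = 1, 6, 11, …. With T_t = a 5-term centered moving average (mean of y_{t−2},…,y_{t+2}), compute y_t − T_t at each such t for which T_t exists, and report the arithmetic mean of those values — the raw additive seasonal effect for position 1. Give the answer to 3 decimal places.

Season position 1 occurs at t = 6, 11, 16 (where T_t is defined).
t=6: T_6 = 225.60000; y_6 − T_6 = 177 − 225.60000 = -48.60000
t=11: T_11 = 205.60000; y_11 − T_11 = 157 − 205.60000 = -48.60000
t=16: T_16 = 185.80000; y_16 − T_16 = 137 − 185.80000 = -48.80000
Mean deviation: (-48.60000 + -48.60000 + -48.80000) / 3 = -48.667

-48.667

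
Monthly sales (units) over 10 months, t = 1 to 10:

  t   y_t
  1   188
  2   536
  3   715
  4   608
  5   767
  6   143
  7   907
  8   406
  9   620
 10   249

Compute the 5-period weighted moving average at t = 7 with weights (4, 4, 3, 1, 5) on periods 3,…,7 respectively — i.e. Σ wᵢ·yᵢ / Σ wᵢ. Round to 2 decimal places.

Weighted sum: 4·715 + 4·608 + 3·767 + 1·143 + 5·907 = 2860 + 2432 + 2301 + 143 + 4535 = 12271
Weight total: 4 + 4 + 3 + 1 + 5 = 17
WMA = 12271 / 17 = 721.82

721.82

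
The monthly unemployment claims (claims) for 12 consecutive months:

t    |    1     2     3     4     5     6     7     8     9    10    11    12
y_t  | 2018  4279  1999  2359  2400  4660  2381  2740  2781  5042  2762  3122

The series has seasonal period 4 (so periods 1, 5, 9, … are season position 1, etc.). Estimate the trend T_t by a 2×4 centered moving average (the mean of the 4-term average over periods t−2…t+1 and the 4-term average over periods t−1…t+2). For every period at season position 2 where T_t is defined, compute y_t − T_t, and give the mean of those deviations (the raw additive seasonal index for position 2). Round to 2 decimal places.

1662.69

Season position 2 occurs at t = 6, 10 (where T_t is defined).
t=6: T_6 = 2997.6250; y_6 − T_6 = 4660 − 2997.6250 = 1662.3750
t=10: T_10 = 3379.0000; y_10 − T_10 = 5042 − 3379.0000 = 1663.0000
Mean deviation: (1662.3750 + 1663.0000) / 2 = 1662.69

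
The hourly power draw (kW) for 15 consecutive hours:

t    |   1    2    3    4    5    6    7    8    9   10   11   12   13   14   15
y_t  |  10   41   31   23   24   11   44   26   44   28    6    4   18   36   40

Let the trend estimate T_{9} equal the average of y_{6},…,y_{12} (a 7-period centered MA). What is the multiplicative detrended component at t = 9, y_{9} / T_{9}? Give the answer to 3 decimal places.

1.890

Trend T_9 = (11 + 44 + 26 + 44 + 28 + 6 + 4) / 7 = 163/7 = 23.28571
Ratio to trend: 44 / 23.28571 = 1.890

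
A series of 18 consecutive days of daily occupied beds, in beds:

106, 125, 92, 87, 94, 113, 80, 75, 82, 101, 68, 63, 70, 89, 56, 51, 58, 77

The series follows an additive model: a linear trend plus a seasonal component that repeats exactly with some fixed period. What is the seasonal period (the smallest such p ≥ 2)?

4

First differences y_{t+1} − y_t: 19, -33, -5, 7, 19, -33, -5, 7, 19, -33, …
The difference pattern repeats every 4 terms and not for any smaller step, so p = 4.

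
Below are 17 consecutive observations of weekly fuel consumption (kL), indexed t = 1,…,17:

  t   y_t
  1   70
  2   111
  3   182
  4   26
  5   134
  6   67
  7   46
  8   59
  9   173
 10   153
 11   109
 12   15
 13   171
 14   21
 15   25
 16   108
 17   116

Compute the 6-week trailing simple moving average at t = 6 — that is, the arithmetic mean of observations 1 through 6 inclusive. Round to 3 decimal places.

Sum of periods 1–6: 70 + 111 + 182 + 26 + 134 + 67 = 590
Divide by 6: 590 / 6 = 98.333

98.333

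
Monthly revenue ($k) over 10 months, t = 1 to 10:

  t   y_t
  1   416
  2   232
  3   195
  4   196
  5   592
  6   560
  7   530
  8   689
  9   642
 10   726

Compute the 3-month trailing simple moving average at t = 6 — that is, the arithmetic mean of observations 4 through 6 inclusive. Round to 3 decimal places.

Sum of periods 4–6: 196 + 592 + 560 = 1348
Divide by 3: 1348 / 3 = 449.333

449.333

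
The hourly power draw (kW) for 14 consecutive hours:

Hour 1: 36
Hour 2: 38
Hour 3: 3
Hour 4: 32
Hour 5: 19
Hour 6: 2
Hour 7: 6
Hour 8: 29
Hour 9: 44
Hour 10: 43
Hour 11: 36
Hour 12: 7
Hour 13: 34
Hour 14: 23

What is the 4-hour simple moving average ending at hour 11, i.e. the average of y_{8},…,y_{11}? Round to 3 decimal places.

Sum of periods 8–11: 29 + 44 + 43 + 36 = 152
Divide by 4: 152 / 4 = 38.000

38.000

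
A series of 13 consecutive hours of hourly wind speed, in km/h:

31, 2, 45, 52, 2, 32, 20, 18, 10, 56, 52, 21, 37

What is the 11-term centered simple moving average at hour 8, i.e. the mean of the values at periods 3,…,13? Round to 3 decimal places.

31.364

Sum of periods 3–13: 45 + 52 + 2 + 32 + 20 + 18 + 10 + 56 + 52 + 21 + 37 = 345
Divide by 11: 345 / 11 = 31.364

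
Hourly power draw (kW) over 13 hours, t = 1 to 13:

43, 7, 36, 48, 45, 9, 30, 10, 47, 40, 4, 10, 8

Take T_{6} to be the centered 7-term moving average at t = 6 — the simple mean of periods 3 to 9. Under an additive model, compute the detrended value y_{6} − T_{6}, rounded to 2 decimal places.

-23.14

Trend T_6 = (36 + 48 + 45 + 9 + 30 + 10 + 47) / 7 = 225/7 = 32.1429
Detrended value: 9 − 32.1429 = -23.14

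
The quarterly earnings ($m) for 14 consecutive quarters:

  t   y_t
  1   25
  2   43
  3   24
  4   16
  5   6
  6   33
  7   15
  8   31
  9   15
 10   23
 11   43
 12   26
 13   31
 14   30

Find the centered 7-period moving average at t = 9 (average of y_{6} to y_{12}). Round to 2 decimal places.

26.57

Sum of periods 6–12: 33 + 15 + 31 + 15 + 23 + 43 + 26 = 186
Divide by 7: 186 / 7 = 26.57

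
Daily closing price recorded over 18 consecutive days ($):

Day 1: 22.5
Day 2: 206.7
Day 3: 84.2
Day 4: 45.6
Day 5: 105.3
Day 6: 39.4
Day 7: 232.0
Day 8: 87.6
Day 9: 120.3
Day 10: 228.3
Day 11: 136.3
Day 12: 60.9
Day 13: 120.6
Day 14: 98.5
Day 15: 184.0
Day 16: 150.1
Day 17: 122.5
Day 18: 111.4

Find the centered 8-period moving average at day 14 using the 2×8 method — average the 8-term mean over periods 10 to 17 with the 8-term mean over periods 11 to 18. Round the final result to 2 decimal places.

Sum over 10–17: 228.3 + 136.3 + 60.9 + 120.6 + 98.5 + 184.0 + 150.1 + 122.5 = 1101.2
Sum over 11–18: 136.3 + 60.9 + 120.6 + 98.5 + 184.0 + 150.1 + 122.5 + 111.4 = 984.3
CMA at t=14 = (1101.2 + 984.3) / (2·8) = 2085.5 / 16 = 130.34

130.34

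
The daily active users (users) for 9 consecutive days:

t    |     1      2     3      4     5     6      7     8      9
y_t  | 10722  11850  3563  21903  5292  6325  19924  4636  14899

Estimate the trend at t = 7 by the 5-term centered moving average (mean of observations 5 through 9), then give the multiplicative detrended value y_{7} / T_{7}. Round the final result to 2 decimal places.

1.95

Trend T_7 = (5292 + 6325 + 19924 + 4636 + 14899) / 5 = 51076/5 = 10215.2000
Ratio to trend: 19924 / 10215.2000 = 1.95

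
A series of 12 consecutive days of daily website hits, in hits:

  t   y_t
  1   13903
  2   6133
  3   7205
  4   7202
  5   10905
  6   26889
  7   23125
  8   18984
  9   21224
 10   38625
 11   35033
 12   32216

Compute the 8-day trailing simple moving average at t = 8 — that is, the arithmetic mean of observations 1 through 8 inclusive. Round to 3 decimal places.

Sum of periods 1–8: 13903 + 6133 + 7205 + 7202 + 10905 + 26889 + 23125 + 18984 = 114346
Divide by 8: 114346 / 8 = 14293.250

14293.250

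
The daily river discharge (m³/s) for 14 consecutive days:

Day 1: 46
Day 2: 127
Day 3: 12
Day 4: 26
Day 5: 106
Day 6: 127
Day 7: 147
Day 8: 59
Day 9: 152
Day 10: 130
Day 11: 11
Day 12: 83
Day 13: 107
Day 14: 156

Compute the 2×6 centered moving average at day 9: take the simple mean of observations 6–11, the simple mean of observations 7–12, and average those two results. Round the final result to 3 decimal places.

Sum over 6–11: 127 + 147 + 59 + 152 + 130 + 11 = 626
Sum over 7–12: 147 + 59 + 152 + 130 + 11 + 83 = 582
CMA at t=9 = (626 + 582) / (2·6) = 1208 / 12 = 100.667

100.667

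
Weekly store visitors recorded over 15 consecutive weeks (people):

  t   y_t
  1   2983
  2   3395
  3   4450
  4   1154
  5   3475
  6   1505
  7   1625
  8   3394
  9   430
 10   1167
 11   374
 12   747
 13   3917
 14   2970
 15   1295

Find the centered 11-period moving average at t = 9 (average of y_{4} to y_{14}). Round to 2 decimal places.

Sum of periods 4–14: 1154 + 3475 + 1505 + 1625 + 3394 + 430 + 1167 + 374 + 747 + 3917 + 2970 = 20758
Divide by 11: 20758 / 11 = 1887.09

1887.09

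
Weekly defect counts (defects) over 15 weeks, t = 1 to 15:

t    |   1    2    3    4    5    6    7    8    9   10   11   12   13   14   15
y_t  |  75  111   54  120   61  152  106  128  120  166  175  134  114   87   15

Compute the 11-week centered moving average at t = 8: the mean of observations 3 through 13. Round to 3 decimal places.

Sum of periods 3–13: 54 + 120 + 61 + 152 + 106 + 128 + 120 + 166 + 175 + 134 + 114 = 1330
Divide by 11: 1330 / 11 = 120.909

120.909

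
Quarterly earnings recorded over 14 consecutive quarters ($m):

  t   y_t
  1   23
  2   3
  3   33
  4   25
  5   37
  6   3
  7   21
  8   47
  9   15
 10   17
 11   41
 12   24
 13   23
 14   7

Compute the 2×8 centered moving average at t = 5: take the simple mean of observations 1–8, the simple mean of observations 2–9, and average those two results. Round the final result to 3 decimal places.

Sum over 1–8: 23 + 3 + 33 + 25 + 37 + 3 + 21 + 47 = 192
Sum over 2–9: 3 + 33 + 25 + 37 + 3 + 21 + 47 + 15 = 184
CMA at t=5 = (192 + 184) / (2·8) = 376 / 16 = 23.500

23.500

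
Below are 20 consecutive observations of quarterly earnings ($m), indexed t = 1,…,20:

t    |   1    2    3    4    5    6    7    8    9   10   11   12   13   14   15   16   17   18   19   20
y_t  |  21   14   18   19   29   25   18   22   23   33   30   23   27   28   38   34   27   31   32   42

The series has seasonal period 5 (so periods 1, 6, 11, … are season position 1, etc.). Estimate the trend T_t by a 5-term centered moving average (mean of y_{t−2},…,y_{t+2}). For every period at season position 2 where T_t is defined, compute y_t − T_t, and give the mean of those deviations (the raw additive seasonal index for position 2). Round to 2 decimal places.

Season position 2 occurs at t = 7, 12, 17 (where T_t is defined).
t=7: T_7 = 23.4000; y_7 − T_7 = 18 − 23.4000 = -5.4000
t=12: T_12 = 28.2000; y_12 − T_12 = 23 − 28.2000 = -5.2000
t=17: T_17 = 32.4000; y_17 − T_17 = 27 − 32.4000 = -5.4000
Mean deviation: (-5.4000 + -5.2000 + -5.4000) / 3 = -5.33

-5.33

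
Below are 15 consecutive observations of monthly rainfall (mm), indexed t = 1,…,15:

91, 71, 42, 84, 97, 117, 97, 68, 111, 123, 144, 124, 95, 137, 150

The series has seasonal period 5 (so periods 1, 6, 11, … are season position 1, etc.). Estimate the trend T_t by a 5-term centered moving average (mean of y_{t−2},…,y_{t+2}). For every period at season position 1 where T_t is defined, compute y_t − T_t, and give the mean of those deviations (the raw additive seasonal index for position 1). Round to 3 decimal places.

24.500

Season position 1 occurs at t = 6, 11 (where T_t is defined).
t=6: T_6 = 92.60000; y_6 − T_6 = 117 − 92.60000 = 24.40000
t=11: T_11 = 119.40000; y_11 − T_11 = 144 − 119.40000 = 24.60000
Mean deviation: (24.40000 + 24.60000) / 2 = 24.500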